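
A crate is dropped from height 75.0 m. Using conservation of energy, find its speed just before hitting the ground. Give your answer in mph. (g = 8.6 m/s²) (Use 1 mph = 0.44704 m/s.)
mgh = ½mv² ⇒ v = √(2gh) = √(2·8.6·75.0) = 35.9166 m/s = 80.34 mph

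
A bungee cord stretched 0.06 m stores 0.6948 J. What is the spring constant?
k = 2·PE/x² = 2·0.6948/(0.06)² = 386.0 N/m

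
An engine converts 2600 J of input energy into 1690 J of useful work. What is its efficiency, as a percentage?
η = W_out/W_in = 1690/2600 = 65.0%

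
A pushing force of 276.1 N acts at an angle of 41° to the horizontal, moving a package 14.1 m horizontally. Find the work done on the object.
W = F·d·cosθ = (276.1)(14.1)cos(41°) = 2938 J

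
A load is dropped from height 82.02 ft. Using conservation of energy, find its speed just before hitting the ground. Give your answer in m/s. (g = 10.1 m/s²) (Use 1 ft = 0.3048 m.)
Convert to SI: h = 24.9997 m
mgh = ½mv² ⇒ v = √(2gh) = √(2·10.1·24.9997) = 22.47 m/s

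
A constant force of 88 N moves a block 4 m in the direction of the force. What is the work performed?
W = F·d = (88)(4) = 352.0 J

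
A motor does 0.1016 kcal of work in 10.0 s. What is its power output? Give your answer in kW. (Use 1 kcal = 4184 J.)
Convert to SI: W = 425.094 J, t = 10.0 s
P = W/t = 425.094/10.0 = 42.5094 W = 0.04251 kW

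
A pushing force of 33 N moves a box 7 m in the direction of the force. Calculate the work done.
W = F·d = (33)(7) = 231.0 J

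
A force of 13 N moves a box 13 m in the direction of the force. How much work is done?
W = F·d = (13)(13) = 169.0 J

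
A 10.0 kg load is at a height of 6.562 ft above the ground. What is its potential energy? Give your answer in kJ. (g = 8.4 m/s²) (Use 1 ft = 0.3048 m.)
Convert to SI: m = 10.0 kg, h = 2.0001 m
PE = mgh = (10.0)(8.4)(2.0001) = 168.008 J = 0.168 kJ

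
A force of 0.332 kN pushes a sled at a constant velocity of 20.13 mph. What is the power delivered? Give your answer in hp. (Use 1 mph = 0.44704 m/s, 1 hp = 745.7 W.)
Convert to SI: F = 332.0 N, v = 8.99892 m/s
P = Fv = (332.0)(8.99892) = 2987.64 W = 4.006 hp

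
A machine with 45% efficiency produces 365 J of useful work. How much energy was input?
W_in = W_out/η = 365/0.45 = 811.1 J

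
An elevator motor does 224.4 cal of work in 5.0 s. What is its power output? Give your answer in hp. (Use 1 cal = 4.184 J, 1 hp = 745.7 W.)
Convert to SI: W = 938.89 J, t = 5.0 s
P = W/t = 938.89/5.0 = 187.778 W = 0.2518 hp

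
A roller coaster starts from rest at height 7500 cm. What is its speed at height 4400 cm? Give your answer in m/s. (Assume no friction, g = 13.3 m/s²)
Convert to SI: h₁−h₂ = 31.0 m
mgh₁ = mgh₂ + ½mv² ⇒ v = √(2g(h₁−h₂)) = √(2·13.3·31.0) = 28.72 m/s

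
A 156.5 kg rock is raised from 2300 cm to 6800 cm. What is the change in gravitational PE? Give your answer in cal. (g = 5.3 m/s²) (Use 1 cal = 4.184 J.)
Convert to SI: m = 156.5 kg, Δh = 45.0 m
ΔPE = mgΔh = (156.5)(5.3)(45.0) = 37325.3 J = 8921 cal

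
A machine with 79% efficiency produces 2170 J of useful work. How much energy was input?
W_in = W_out/η = 2170/0.79 = 2747 J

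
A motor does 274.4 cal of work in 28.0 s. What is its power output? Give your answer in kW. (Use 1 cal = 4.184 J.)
Convert to SI: W = 1148.09 J, t = 28.0 s
P = W/t = 1148.09/28.0 = 41.0032 W = 0.041 kW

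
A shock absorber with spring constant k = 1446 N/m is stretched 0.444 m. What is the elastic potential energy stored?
PE = ½kx² = ½(1446)(0.444)² = 142.5 J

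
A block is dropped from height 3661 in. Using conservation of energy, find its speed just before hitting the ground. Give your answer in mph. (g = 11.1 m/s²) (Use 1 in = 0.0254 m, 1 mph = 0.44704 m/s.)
Convert to SI: h = 92.9894 m
mgh = ½mv² ⇒ v = √(2gh) = √(2·11.1·92.9894) = 45.4353 m/s = 101.6 mph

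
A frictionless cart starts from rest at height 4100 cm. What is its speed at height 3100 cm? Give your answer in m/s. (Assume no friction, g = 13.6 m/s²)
Convert to SI: h₁−h₂ = 10.0 m
mgh₁ = mgh₂ + ½mv² ⇒ v = √(2g(h₁−h₂)) = √(2·13.6·10.0) = 16.49 m/s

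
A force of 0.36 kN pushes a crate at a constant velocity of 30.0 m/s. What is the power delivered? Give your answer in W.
Convert to SI: F = 360.0 N, v = 30.0 m/s
P = Fv = (360.0)(30.0) = 10800 W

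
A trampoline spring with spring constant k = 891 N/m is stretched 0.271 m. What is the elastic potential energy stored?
PE = ½kx² = ½(891)(0.271)² = 32.72 J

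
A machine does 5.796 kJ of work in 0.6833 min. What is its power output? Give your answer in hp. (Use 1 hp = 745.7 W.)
Convert to SI: W = 5796.0 J, t = 40.998 s
P = W/t = 5796.0/40.998 = 141.373 W = 0.1896 hp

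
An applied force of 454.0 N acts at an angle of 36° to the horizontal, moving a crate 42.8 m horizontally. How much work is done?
W = F·d·cosθ = (454.0)(42.8)cos(36°) = 15720 J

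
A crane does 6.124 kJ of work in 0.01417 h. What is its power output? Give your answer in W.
Convert to SI: W = 6124.0 J, t = 51.012 s
P = W/t = 6124.0/51.012 = 120.1 W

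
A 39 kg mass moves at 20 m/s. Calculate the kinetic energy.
KE = ½mv² = ½(39)(20)² = 7800.0 J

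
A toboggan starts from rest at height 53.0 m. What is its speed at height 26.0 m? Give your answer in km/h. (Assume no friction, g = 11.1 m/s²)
mgh₁ = mgh₂ + ½mv² ⇒ v = √(2g(h₁−h₂)) = √(2·11.1·27.0) = 24.4826 m/s = 88.14 km/h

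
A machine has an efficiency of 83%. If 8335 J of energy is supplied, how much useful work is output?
W_out = η·W_in = 0.83·8335 = 6918.05 J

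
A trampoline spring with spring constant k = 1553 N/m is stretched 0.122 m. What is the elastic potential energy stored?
PE = ½kx² = ½(1553)(0.122)² = 11.56 J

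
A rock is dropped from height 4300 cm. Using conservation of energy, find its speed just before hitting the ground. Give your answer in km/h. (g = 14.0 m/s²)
Convert to SI: h = 43.0 m
mgh = ½mv² ⇒ v = √(2gh) = √(2·14.0·43.0) = 34.6987 m/s = 124.9 km/h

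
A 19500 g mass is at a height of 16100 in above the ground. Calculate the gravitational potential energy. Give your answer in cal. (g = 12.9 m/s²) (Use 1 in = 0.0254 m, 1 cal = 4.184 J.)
Convert to SI: m = 19.5 kg, h = 408.94 m
PE = mgh = (19.5)(12.9)(408.94) = 102869 J = 24590 cal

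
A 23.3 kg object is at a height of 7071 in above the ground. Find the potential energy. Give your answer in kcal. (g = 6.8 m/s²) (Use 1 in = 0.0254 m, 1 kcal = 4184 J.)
Convert to SI: m = 23.3 kg, h = 179.603 m
PE = mgh = (23.3)(6.8)(179.603) = 28456.4 J = 6.801 kcal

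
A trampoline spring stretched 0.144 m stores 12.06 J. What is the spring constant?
k = 2·PE/x² = 2·12.06/(0.144)² = 1163 N/m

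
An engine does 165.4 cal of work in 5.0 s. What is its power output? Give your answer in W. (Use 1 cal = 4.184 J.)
Convert to SI: W = 692.034 J, t = 5.0 s
P = W/t = 692.034/5.0 = 138.4 W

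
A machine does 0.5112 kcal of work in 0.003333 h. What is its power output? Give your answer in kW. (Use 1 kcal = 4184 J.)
Convert to SI: W = 2138.86 J, t = 11.9988 s
P = W/t = 2138.86/11.9988 = 178.256 W = 0.1783 kW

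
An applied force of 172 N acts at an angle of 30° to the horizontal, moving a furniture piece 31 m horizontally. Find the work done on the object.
W = F·d·cosθ = (172)(31)cos(30°) = 4618 J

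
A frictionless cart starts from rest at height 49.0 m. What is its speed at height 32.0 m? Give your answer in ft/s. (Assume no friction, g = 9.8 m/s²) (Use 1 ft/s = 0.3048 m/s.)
mgh₁ = mgh₂ + ½mv² ⇒ v = √(2g(h₁−h₂)) = √(2·9.8·17.0) = 18.2538 m/s = 59.89 ft/s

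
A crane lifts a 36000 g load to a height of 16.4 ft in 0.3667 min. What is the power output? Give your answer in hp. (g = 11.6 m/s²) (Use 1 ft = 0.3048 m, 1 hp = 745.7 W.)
Convert to SI: m = 36.0 kg, h = 4.99872 m, t = 22.002 s
P = mgh/t = (36.0)(11.6)(4.99872)/22.002 = 94.8762 W = 0.1272 hp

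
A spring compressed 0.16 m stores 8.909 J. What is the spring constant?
k = 2·PE/x² = 2·8.909/(0.16)² = 696.0 N/m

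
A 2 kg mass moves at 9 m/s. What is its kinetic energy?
KE = ½mv² = ½(2)(9)² = 81.0 J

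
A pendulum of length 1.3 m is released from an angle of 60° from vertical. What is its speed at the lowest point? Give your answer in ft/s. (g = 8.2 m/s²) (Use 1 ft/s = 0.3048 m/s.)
h = L(1 − cosθ) = 1.3(1 − cos60°) = 0.65 m
v = √(2gh) = √(2·8.2·0.65) = 3.26497 m/s = 10.71 ft/s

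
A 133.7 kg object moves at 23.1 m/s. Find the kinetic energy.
KE = ½mv² = ½(133.7)(23.1)² = 35670 J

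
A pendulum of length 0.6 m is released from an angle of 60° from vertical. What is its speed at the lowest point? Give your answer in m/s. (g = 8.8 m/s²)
h = L(1 − cosθ) = 0.6(1 − cos60°) = 0.3 m
v = √(2gh) = √(2·8.8·0.3) = 2.298 m/s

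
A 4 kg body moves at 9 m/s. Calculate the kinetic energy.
KE = ½mv² = ½(4)(9)² = 162.0 J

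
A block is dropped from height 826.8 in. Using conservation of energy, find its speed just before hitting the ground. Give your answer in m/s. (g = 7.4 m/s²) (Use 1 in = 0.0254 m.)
Convert to SI: h = 21.0007 m
mgh = ½mv² ⇒ v = √(2gh) = √(2·7.4·21.0007) = 17.63 m/s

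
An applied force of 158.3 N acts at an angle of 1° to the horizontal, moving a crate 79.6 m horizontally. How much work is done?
W = F·d·cosθ = (158.3)(79.6)cos(1°) = 12600 J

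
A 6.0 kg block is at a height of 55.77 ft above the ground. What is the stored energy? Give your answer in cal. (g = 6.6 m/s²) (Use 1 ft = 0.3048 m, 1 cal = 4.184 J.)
Convert to SI: m = 6.0 kg, h = 16.9987 m
PE = mgh = (6.0)(6.6)(16.9987) = 673.148 J = 160.9 cal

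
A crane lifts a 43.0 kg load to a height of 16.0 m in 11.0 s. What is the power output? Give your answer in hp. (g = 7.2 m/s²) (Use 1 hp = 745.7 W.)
P = mgh/t = (43.0)(7.2)(16.0)/11.0 = 450.327 W = 0.6039 hp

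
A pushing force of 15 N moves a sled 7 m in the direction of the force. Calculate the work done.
W = F·d = (15)(7) = 105.0 J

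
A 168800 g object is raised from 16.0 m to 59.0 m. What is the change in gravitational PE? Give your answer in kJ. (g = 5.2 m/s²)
Convert to SI: m = 168.8 kg, Δh = 43.0 m
ΔPE = mgΔh = (168.8)(5.2)(43.0) = 37743.7 J = 37.74 kJ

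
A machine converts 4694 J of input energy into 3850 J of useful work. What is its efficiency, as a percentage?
η = W_out/W_in = 3850/4694 = 82.02%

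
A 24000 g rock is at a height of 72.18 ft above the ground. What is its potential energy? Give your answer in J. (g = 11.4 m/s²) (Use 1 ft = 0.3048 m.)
Convert to SI: m = 24.0 kg, h = 22.0005 m
PE = mgh = (24.0)(11.4)(22.0005) = 6019 J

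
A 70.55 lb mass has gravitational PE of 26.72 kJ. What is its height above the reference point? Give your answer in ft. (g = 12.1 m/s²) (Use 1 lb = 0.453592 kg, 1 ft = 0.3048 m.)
Convert to SI: m = 32.0009 kg, PE = 26720.0 J
h = PE/(mg) = 26720.0/(32.0009·12.1) = 69.0063 m = 226.4 ft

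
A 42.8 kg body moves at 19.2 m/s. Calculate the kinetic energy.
KE = ½mv² = ½(42.8)(19.2)² = 7889 J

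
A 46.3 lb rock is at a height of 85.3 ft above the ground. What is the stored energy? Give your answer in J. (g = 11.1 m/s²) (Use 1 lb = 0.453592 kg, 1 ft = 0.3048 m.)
Convert to SI: m = 21.0013 kg, h = 25.9994 m
PE = mgh = (21.0013)(11.1)(25.9994) = 6061 J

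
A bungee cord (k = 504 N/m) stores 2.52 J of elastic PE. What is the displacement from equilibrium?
x = √(2·PE/k) = √(2·2.52/504) = 0.1 m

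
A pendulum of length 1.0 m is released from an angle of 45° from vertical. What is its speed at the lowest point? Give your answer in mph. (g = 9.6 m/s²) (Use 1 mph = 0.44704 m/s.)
h = L(1 − cosθ) = 1.0(1 − cos45°) = 0.292893 m
v = √(2gh) = √(2·9.6·0.292893) = 2.3714 m/s = 5.305 mph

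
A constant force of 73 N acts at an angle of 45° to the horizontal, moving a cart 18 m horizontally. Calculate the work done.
W = F·d·cosθ = (73)(18)cos(45°) = 929.1 J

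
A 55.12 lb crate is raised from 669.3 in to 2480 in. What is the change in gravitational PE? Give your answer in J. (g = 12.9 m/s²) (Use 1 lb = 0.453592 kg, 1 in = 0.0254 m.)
Convert to SI: m = 25.002 kg, Δh = 45.9918 m
ΔPE = mgΔh = (25.002)(12.9)(45.9918) = 14830 J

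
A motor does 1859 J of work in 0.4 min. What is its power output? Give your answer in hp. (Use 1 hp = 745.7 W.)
Convert to SI: W = 1859.0 J, t = 24.0 s
P = W/t = 1859.0/24.0 = 77.4583 W = 0.1039 hp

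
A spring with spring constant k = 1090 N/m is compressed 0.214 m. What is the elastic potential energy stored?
PE = ½kx² = ½(1090)(0.214)² = 24.96 J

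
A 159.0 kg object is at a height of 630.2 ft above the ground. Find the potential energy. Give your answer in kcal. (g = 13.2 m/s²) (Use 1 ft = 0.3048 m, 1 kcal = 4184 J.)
Convert to SI: m = 159.0 kg, h = 192.085 m
PE = mgh = (159.0)(13.2)(192.085) = 403148 J = 96.35 kcal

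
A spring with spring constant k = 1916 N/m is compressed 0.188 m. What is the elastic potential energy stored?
PE = ½kx² = ½(1916)(0.188)² = 33.86 J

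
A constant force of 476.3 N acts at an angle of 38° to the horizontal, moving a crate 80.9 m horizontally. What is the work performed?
W = F·d·cosθ = (476.3)(80.9)cos(38°) = 30360 J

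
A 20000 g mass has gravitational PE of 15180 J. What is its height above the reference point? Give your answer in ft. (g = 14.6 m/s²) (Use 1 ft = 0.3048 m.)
Convert to SI: m = 20.0 kg, PE = 15180.0 J
h = PE/(mg) = 15180.0/(20.0·14.6) = 51.9863 m = 170.6 ft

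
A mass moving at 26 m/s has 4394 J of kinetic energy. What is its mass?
m = 2·KE/v² = 2·4394/(26)² = 13.0 kg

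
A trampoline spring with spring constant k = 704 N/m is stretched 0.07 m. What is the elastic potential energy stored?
PE = ½kx² = ½(704)(0.07)² = 1.725 J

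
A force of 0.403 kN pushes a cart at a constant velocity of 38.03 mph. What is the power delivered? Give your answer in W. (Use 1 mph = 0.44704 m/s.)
Convert to SI: F = 403.0 N, v = 17.0009 m/s
P = Fv = (403.0)(17.0009) = 6851 W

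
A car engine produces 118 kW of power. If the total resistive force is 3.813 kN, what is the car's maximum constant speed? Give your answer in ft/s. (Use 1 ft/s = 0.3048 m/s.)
Convert to SI: F = 3813.0 N
P = Fv ⇒ v = P/F = 118000 W/3813.0 N = 30.9468 m/s = 101.5 ft/s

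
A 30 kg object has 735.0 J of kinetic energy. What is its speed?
v = √(2·KE/m) = √(2·735.0/30) = 7.0 m/s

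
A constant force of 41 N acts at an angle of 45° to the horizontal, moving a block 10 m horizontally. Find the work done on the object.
W = F·d·cosθ = (41)(10)cos(45°) = 289.9 J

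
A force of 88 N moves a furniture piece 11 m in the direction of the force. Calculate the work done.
W = F·d = (88)(11) = 968.0 J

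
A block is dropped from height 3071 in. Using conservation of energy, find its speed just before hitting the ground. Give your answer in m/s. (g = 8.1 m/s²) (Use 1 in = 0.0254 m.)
Convert to SI: h = 78.0034 m
mgh = ½mv² ⇒ v = √(2gh) = √(2·8.1·78.0034) = 35.55 m/s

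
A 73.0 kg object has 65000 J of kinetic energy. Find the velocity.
v = √(2·KE/m) = √(2·65000/73.0) = 42.2 m/s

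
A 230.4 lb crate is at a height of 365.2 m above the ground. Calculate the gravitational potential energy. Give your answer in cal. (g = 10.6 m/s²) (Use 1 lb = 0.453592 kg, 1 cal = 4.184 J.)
Convert to SI: m = 104.508 kg, h = 365.2 m
PE = mgh = (104.508)(10.6)(365.2) = 404561 J = 96690 cal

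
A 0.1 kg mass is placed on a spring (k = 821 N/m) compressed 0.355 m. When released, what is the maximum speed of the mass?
½kx² = ½mv² ⇒ v = x√(k/m) = (0.355)√(821/0.1) = 32.17 m/s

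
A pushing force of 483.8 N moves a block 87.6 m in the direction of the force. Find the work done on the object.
W = F·d = (483.8)(87.6) = 42380 J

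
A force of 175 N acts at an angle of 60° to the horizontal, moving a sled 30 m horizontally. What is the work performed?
W = F·d·cosθ = (175)(30)cos(60°) = 2625 J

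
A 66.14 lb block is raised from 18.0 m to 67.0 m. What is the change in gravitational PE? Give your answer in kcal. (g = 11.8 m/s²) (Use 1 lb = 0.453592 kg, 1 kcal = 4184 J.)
Convert to SI: m = 30.0006 kg, Δh = 49.0 m
ΔPE = mgΔh = (30.0006)(11.8)(49.0) = 17346.3 J = 4.146 kcal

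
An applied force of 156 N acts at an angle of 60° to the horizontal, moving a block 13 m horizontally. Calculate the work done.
W = F·d·cosθ = (156)(13)cos(60°) = 1014 J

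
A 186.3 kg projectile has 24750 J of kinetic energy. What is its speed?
v = √(2·KE/m) = √(2·24750/186.3) = 16.3 m/s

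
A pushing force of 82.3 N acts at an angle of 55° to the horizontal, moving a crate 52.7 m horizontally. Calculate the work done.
W = F·d·cosθ = (82.3)(52.7)cos(55°) = 2488 J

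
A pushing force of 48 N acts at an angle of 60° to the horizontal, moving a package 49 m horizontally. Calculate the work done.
W = F·d·cosθ = (48)(49)cos(60°) = 1176 J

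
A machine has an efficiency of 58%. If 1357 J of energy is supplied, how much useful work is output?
W_out = η·W_in = 0.58·1357 = 787.06 J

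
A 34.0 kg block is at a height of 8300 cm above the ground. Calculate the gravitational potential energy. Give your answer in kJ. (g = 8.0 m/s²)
Convert to SI: m = 34.0 kg, h = 83.0 m
PE = mgh = (34.0)(8.0)(83.0) = 22576.0 J = 22.58 kJ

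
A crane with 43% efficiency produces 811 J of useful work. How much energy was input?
W_in = W_out/η = 811/0.43 = 1886 J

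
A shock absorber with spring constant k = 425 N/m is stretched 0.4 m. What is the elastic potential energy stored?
PE = ½kx² = ½(425)(0.4)² = 34.0 J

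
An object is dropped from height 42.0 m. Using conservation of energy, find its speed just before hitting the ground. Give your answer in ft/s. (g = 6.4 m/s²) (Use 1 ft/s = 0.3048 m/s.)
mgh = ½mv² ⇒ v = √(2gh) = √(2·6.4·42.0) = 23.1862 m/s = 76.07 ft/s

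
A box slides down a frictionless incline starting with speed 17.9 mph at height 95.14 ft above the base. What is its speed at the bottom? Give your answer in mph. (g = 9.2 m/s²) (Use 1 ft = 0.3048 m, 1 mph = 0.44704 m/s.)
Convert to SI: v₀ = 8.00202 m/s, h = 28.9987 m
½mv₀² + mgh = ½mv² ⇒ v = √(v₀² + 2gh) = √(8.00202² + 2·9.2·28.9987) = 24.446 m/s = 54.68 mph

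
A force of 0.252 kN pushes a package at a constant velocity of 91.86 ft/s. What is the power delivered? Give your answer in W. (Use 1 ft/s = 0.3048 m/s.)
Convert to SI: F = 252.0 N, v = 27.9989 m/s
P = Fv = (252.0)(27.9989) = 7056 W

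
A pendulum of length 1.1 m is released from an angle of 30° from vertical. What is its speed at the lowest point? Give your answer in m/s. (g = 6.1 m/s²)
h = L(1 − cosθ) = 1.1(1 − cos30°) = 0.147372 m
v = √(2gh) = √(2·6.1·0.147372) = 1.341 m/s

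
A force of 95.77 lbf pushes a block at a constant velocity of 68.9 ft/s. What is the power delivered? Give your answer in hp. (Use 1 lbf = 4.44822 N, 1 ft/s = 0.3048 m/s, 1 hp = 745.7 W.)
Convert to SI: F = 426.006 N, v = 21.0007 m/s
P = Fv = (426.006)(21.0007) = 8946.43 W = 12.0 hp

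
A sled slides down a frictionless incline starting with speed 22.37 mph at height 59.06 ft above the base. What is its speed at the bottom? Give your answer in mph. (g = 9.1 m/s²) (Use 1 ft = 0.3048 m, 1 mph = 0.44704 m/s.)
Convert to SI: v₀ = 10.0003 m/s, h = 18.0015 m
½mv₀² + mgh = ½mv² ⇒ v = √(v₀² + 2gh) = √(10.0003² + 2·9.1·18.0015) = 20.6793 m/s = 46.26 mph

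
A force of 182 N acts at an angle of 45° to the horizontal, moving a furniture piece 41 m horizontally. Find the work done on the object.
W = F·d·cosθ = (182)(41)cos(45°) = 5276 J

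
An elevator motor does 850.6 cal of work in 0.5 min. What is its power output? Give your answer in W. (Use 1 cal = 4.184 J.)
Convert to SI: W = 3558.91 J, t = 30.0 s
P = W/t = 3558.91/30.0 = 118.6 W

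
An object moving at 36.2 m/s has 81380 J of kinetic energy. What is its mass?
m = 2·KE/v² = 2·81380/(36.2)² = 124.2 kg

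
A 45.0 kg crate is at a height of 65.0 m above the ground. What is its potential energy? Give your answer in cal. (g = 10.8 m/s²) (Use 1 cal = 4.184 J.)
PE = mgh = (45.0)(10.8)(65.0) = 31590.0 J = 7550 cal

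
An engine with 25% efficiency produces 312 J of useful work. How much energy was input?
W_in = W_out/η = 312/0.25 = 1248 J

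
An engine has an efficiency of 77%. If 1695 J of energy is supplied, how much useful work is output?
W_out = η·W_in = 0.77·1695 = 1305.15 J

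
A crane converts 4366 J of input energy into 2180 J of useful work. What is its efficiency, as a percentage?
η = W_out/W_in = 2180/4366 = 49.93%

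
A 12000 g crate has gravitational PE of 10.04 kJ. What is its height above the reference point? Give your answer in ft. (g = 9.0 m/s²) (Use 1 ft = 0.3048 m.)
Convert to SI: m = 12.0 kg, PE = 10040.0 J
h = PE/(mg) = 10040.0/(12.0·9.0) = 92.963 m = 305.0 ft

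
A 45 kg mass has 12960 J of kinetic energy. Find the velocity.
v = √(2·KE/m) = √(2·12960/45) = 24.0 m/s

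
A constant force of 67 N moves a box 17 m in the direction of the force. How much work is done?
W = F·d = (67)(17) = 1139 J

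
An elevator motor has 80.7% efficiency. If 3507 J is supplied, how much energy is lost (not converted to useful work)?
W_lost = W_in(1 − η) = 3507·(1 − 0.807) = 676.9 J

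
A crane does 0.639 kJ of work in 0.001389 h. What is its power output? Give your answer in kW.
Convert to SI: W = 639.0 J, t = 5.0004 s
P = W/t = 639.0/5.0004 = 127.79 W = 0.1278 kW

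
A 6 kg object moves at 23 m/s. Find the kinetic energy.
KE = ½mv² = ½(6)(23)² = 1587.0 J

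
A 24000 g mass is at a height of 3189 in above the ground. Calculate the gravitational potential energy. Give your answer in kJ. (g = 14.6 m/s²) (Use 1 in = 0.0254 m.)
Convert to SI: m = 24.0 kg, h = 81.0006 m
PE = mgh = (24.0)(14.6)(81.0006) = 28382.6 J = 28.38 kJ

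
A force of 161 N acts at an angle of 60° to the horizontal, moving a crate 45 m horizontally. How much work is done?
W = F·d·cosθ = (161)(45)cos(60°) = 3623 J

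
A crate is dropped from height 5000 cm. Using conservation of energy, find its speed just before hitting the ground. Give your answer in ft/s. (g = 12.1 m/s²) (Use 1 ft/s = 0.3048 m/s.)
Convert to SI: h = 50.0 m
mgh = ½mv² ⇒ v = √(2gh) = √(2·12.1·50.0) = 34.7851 m/s = 114.1 ft/s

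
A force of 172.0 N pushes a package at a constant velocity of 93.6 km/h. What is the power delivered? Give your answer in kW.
Convert to SI: F = 172.0 N, v = 26.0 m/s
P = Fv = (172.0)(26.0) = 4472.0 W = 4.472 kW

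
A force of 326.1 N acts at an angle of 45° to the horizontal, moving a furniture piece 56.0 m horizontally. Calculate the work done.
W = F·d·cosθ = (326.1)(56.0)cos(45°) = 12910 J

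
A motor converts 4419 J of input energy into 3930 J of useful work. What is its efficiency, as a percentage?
η = W_out/W_in = 3930/4419 = 88.93%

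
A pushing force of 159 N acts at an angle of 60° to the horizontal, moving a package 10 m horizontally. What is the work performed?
W = F·d·cosθ = (159)(10)cos(60°) = 795.0 J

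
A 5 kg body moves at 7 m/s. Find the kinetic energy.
KE = ½mv² = ½(5)(7)² = 122.5 J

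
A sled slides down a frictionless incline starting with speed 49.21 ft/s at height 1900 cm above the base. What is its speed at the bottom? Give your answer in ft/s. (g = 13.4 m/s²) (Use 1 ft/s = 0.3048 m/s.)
Convert to SI: v₀ = 14.9992 m/s, h = 19.0 m
½mv₀² + mgh = ½mv² ⇒ v = √(v₀² + 2gh) = √(14.9992² + 2·13.4·19.0) = 27.0957 m/s = 88.9 ft/s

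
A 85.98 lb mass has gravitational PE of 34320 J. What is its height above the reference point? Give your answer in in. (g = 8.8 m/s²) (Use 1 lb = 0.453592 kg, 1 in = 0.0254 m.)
Convert to SI: m = 38.9998 kg, PE = 34320.0 J
h = PE/(mg) = 34320.0/(38.9998·8.8) = 100.0 m = 3937 in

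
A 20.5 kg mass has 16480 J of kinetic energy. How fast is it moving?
v = √(2·KE/m) = √(2·16480/20.5) = 40.1 m/s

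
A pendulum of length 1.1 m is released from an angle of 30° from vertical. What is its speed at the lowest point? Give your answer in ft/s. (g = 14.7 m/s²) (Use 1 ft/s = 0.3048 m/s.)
h = L(1 − cosθ) = 1.1(1 − cos30°) = 0.147372 m
v = √(2gh) = √(2·14.7·0.147372) = 2.08152 m/s = 6.829 ft/s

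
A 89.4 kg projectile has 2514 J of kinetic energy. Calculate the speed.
v = √(2·KE/m) = √(2·2514/89.4) = 7.499 m/s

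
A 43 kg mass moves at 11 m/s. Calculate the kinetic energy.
KE = ½mv² = ½(43)(11)² = 2601.5 J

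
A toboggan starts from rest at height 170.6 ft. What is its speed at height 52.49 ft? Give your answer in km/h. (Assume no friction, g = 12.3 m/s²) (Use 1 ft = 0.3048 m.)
Convert to SI: h₁−h₂ = 35.9999 m
mgh₁ = mgh₂ + ½mv² ⇒ v = √(2g(h₁−h₂)) = √(2·12.3·35.9999) = 29.759 m/s = 107.1 km/h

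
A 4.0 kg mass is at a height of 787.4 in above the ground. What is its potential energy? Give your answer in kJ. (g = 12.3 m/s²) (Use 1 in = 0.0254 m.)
Convert to SI: m = 4.0 kg, h = 20.0 m
PE = mgh = (4.0)(12.3)(20.0) = 983.998 J = 0.984 kJ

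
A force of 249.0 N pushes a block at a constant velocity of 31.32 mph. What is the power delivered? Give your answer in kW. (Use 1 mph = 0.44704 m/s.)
Convert to SI: F = 249.0 N, v = 14.0013 m/s
P = Fv = (249.0)(14.0013) = 3486.32 W = 3.486 kW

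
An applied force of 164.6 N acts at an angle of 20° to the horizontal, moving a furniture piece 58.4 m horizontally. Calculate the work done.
W = F·d·cosθ = (164.6)(58.4)cos(20°) = 9033 J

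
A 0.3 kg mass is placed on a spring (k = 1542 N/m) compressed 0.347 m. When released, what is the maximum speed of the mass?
½kx² = ½mv² ⇒ v = x√(k/m) = (0.347)√(1542/0.3) = 24.88 m/s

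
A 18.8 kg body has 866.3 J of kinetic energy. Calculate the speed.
v = √(2·KE/m) = √(2·866.3/18.8) = 9.6 m/s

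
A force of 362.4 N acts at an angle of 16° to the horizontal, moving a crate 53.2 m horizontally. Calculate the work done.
W = F·d·cosθ = (362.4)(53.2)cos(16°) = 18530 J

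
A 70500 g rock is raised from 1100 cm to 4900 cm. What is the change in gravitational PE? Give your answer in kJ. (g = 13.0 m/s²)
Convert to SI: m = 70.5 kg, Δh = 38.0 m
ΔPE = mgΔh = (70.5)(13.0)(38.0) = 34827.0 J = 34.83 kJ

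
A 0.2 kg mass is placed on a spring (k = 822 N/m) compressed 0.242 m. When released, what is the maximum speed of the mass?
½kx² = ½mv² ⇒ v = x√(k/m) = (0.242)√(822/0.2) = 15.51 m/s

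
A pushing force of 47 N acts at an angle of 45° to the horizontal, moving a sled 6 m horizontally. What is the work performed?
W = F·d·cosθ = (47)(6)cos(45°) = 199.4 J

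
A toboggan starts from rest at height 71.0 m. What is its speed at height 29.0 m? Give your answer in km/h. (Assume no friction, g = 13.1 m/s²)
mgh₁ = mgh₂ + ½mv² ⇒ v = √(2g(h₁−h₂)) = √(2·13.1·42.0) = 33.1723 m/s = 119.4 km/h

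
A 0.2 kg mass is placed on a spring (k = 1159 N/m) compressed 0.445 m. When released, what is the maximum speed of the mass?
½kx² = ½mv² ⇒ v = x√(k/m) = (0.445)√(1159/0.2) = 33.88 m/s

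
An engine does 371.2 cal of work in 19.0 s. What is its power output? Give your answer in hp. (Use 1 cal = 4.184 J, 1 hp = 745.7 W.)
Convert to SI: W = 1553.1 J, t = 19.0 s
P = W/t = 1553.1/19.0 = 81.7421 W = 0.1096 hp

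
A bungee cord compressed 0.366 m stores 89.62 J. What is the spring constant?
k = 2·PE/x² = 2·89.62/(0.366)² = 1338 N/m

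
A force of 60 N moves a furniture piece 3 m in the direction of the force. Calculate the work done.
W = F·d = (60)(3) = 180.0 J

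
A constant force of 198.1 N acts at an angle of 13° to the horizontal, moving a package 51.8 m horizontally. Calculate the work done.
W = F·d·cosθ = (198.1)(51.8)cos(13°) = 9999 J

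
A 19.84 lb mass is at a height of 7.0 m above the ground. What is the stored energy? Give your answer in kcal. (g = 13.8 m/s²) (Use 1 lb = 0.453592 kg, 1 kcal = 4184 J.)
Convert to SI: m = 8.99927 kg, h = 7.0 m
PE = mgh = (8.99927)(13.8)(7.0) = 869.329 J = 0.2078 kcal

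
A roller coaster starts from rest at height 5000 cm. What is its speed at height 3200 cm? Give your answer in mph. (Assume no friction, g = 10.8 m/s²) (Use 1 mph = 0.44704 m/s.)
Convert to SI: h₁−h₂ = 18.0 m
mgh₁ = mgh₂ + ½mv² ⇒ v = √(2g(h₁−h₂)) = √(2·10.8·18.0) = 19.718 m/s = 44.11 mph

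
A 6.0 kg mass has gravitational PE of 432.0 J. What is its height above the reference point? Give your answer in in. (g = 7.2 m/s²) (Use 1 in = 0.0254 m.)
h = PE/(mg) = 432.0/(6.0·7.2) = 10.0 m = 393.7 in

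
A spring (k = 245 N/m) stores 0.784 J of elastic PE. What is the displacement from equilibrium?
x = √(2·PE/k) = √(2·0.784/245) = 0.08 m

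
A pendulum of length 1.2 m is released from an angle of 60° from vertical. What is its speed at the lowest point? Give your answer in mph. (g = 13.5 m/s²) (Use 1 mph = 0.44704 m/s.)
h = L(1 − cosθ) = 1.2(1 − cos60°) = 0.6 m
v = √(2gh) = √(2·13.5·0.6) = 4.02492 m/s = 9.003 mph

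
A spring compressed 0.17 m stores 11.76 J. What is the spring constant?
k = 2·PE/x² = 2·11.76/(0.17)² = 813.8 N/m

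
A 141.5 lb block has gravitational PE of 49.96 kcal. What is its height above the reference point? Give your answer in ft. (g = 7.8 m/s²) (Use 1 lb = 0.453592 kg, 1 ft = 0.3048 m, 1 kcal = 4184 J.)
Convert to SI: m = 64.1833 kg, PE = 209033 J
h = PE/(mg) = 209033/(64.1833·7.8) = 417.54 m = 1370 ft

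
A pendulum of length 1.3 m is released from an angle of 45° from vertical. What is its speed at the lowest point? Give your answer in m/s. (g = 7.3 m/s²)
h = L(1 − cosθ) = 1.3(1 − cos45°) = 0.380761 m
v = √(2gh) = √(2·7.3·0.380761) = 2.358 m/s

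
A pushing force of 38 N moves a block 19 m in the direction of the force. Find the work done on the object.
W = F·d = (38)(19) = 722.0 J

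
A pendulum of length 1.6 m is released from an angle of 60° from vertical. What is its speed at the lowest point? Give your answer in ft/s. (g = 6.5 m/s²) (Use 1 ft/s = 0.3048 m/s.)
h = L(1 − cosθ) = 1.6(1 − cos60°) = 0.8 m
v = √(2gh) = √(2·6.5·0.8) = 3.2249 m/s = 10.58 ft/s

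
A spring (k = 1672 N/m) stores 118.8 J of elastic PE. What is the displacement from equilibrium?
x = √(2·PE/k) = √(2·118.8/1672) = 0.377 m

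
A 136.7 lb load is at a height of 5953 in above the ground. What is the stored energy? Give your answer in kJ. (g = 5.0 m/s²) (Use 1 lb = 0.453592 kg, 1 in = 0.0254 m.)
Convert to SI: m = 62.006 kg, h = 151.206 m
PE = mgh = (62.006)(5.0)(151.206) = 46878.5 J = 46.88 kJ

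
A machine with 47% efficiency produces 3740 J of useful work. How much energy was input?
W_in = W_out/η = 3740/0.47 = 7957 J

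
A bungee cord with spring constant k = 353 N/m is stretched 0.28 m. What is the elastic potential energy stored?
PE = ½kx² = ½(353)(0.28)² = 13.84 J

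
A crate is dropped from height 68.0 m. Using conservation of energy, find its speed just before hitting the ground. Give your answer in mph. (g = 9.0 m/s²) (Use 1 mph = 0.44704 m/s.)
mgh = ½mv² ⇒ v = √(2gh) = √(2·9.0·68.0) = 34.9857 m/s = 78.26 mph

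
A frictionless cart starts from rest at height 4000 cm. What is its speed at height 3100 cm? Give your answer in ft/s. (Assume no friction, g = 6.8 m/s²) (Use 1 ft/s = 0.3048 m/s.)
Convert to SI: h₁−h₂ = 9.0 m
mgh₁ = mgh₂ + ½mv² ⇒ v = √(2g(h₁−h₂)) = √(2·6.8·9.0) = 11.0635 m/s = 36.3 ft/s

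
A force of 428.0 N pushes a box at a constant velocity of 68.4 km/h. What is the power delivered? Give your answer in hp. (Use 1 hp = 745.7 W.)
Convert to SI: F = 428.0 N, v = 19.0 m/s
P = Fv = (428.0)(19.0) = 8132.0 W = 10.91 hp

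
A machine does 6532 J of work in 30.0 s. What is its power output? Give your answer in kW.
P = W/t = 6532.0/30.0 = 217.733 W = 0.2177 kW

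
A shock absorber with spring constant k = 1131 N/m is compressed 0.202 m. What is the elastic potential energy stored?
PE = ½kx² = ½(1131)(0.202)² = 23.07 J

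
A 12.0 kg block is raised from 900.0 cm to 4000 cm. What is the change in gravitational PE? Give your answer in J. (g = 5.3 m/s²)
Convert to SI: m = 12.0 kg, Δh = 31.0 m
ΔPE = mgΔh = (12.0)(5.3)(31.0) = 1972 J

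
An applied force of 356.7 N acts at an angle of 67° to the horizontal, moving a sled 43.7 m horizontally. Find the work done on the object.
W = F·d·cosθ = (356.7)(43.7)cos(67°) = 6091 J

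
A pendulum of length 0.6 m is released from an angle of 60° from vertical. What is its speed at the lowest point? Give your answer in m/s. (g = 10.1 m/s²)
h = L(1 − cosθ) = 0.6(1 − cos60°) = 0.3 m
v = √(2gh) = √(2·10.1·0.3) = 2.462 m/s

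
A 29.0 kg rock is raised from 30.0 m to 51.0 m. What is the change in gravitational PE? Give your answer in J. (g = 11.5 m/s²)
ΔPE = mgΔh = (29.0)(11.5)(21.0) = 7004 J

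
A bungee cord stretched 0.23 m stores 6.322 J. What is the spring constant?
k = 2·PE/x² = 2·6.322/(0.23)² = 239.0 N/m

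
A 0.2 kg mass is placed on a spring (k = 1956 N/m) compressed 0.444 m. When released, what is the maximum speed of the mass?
½kx² = ½mv² ⇒ v = x√(k/m) = (0.444)√(1956/0.2) = 43.91 m/s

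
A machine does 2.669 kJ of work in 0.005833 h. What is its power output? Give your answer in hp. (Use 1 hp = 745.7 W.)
Convert to SI: W = 2669.0 J, t = 20.9988 s
P = W/t = 2669.0/20.9988 = 127.103 W = 0.1704 hp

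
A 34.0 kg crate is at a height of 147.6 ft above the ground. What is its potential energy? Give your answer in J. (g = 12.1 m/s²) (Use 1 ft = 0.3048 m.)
Convert to SI: m = 34.0 kg, h = 44.9885 m
PE = mgh = (34.0)(12.1)(44.9885) = 18510 J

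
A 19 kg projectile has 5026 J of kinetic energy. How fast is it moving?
v = √(2·KE/m) = √(2·5026/19) = 23.0 m/s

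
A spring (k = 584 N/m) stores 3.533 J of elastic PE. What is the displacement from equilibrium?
x = √(2·PE/k) = √(2·3.533/584) = 0.11 m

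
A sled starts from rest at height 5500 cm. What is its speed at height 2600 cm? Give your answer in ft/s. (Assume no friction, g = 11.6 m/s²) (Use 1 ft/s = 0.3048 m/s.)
Convert to SI: h₁−h₂ = 29.0 m
mgh₁ = mgh₂ + ½mv² ⇒ v = √(2g(h₁−h₂)) = √(2·11.6·29.0) = 25.9384 m/s = 85.1 ft/s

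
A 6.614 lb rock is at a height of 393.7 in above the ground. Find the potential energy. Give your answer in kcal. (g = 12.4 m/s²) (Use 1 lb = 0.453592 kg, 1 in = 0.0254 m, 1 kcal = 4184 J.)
Convert to SI: m = 3.00006 kg, h = 9.99998 m
PE = mgh = (3.00006)(12.4)(9.99998) = 372.006 J = 0.08891 kcal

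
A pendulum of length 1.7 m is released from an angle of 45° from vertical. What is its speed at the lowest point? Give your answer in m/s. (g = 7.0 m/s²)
h = L(1 − cosθ) = 1.7(1 − cos45°) = 0.497918 m
v = √(2gh) = √(2·7.0·0.497918) = 2.64 m/s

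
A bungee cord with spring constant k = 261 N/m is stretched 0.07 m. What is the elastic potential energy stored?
PE = ½kx² = ½(261)(0.07)² = 0.6395 J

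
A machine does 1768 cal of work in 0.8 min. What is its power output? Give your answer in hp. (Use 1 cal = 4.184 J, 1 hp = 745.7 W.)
Convert to SI: W = 7397.31 J, t = 48.0 s
P = W/t = 7397.31/48.0 = 154.111 W = 0.2067 hp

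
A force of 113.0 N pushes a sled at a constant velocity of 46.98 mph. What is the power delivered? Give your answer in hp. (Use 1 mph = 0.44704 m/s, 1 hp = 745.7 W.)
Convert to SI: F = 113.0 N, v = 21.0019 m/s
P = Fv = (113.0)(21.0019) = 2373.22 W = 3.183 hp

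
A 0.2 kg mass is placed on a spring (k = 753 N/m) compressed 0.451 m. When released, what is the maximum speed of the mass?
½kx² = ½mv² ⇒ v = x√(k/m) = (0.451)√(753/0.2) = 27.67 m/s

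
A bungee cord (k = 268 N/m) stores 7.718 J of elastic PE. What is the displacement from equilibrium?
x = √(2·PE/k) = √(2·7.718/268) = 0.24 m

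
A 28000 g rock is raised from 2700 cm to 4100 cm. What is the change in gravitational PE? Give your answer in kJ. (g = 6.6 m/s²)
Convert to SI: m = 28.0 kg, Δh = 14.0 m
ΔPE = mgΔh = (28.0)(6.6)(14.0) = 2587.2 J = 2.587 kJ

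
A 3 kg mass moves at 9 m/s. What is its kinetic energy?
KE = ½mv² = ½(3)(9)² = 121.5 J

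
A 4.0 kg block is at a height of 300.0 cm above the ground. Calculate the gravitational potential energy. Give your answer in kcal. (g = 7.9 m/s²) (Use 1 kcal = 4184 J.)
Convert to SI: m = 4.0 kg, h = 3.0 m
PE = mgh = (4.0)(7.9)(3.0) = 94.8 J = 0.02266 kcal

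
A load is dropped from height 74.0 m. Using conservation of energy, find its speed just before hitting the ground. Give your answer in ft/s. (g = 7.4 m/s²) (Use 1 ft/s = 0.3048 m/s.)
mgh = ½mv² ⇒ v = √(2gh) = √(2·7.4·74.0) = 33.0938 m/s = 108.6 ft/s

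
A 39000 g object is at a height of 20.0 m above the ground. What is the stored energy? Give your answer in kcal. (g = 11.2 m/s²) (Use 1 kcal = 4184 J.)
Convert to SI: m = 39.0 kg, h = 20.0 m
PE = mgh = (39.0)(11.2)(20.0) = 8736.0 J = 2.088 kcal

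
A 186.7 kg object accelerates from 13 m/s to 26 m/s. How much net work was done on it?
W = ΔKE = ½m(v₂² − v₁²) = ½(186.7)(26² − 13²) = 47328.45 J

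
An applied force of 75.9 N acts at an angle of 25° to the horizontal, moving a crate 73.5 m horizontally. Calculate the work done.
W = F·d·cosθ = (75.9)(73.5)cos(25°) = 5056 J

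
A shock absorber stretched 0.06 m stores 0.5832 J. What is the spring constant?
k = 2·PE/x² = 2·0.5832/(0.06)² = 324.0 N/m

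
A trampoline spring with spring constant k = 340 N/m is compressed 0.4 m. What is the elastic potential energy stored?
PE = ½kx² = ½(340)(0.4)² = 27.2 J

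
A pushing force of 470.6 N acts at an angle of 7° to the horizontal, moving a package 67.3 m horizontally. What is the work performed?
W = F·d·cosθ = (470.6)(67.3)cos(7°) = 31440 J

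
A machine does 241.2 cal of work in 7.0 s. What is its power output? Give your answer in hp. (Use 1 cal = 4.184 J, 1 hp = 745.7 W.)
Convert to SI: W = 1009.18 J, t = 7.0 s
P = W/t = 1009.18/7.0 = 144.169 W = 0.1933 hp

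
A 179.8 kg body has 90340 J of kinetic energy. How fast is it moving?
v = √(2·KE/m) = √(2·90340/179.8) = 31.7 m/s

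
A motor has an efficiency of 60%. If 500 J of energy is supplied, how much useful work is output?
W_out = η·W_in = 0.6·500 = 300.0 J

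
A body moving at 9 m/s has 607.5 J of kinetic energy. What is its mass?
m = 2·KE/v² = 2·607.5/(9)² = 15.0 kg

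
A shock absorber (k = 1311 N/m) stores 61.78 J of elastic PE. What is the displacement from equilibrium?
x = √(2·PE/k) = √(2·61.78/1311) = 0.307 m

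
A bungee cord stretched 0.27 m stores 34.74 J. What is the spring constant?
k = 2·PE/x² = 2·34.74/(0.27)² = 953.1 N/m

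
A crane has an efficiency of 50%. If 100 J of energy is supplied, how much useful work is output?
W_out = η·W_in = 0.5·100 = 50.0 J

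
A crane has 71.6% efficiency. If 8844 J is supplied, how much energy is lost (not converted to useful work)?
W_lost = W_in(1 − η) = 8844·(1 − 0.716) = 2512 J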